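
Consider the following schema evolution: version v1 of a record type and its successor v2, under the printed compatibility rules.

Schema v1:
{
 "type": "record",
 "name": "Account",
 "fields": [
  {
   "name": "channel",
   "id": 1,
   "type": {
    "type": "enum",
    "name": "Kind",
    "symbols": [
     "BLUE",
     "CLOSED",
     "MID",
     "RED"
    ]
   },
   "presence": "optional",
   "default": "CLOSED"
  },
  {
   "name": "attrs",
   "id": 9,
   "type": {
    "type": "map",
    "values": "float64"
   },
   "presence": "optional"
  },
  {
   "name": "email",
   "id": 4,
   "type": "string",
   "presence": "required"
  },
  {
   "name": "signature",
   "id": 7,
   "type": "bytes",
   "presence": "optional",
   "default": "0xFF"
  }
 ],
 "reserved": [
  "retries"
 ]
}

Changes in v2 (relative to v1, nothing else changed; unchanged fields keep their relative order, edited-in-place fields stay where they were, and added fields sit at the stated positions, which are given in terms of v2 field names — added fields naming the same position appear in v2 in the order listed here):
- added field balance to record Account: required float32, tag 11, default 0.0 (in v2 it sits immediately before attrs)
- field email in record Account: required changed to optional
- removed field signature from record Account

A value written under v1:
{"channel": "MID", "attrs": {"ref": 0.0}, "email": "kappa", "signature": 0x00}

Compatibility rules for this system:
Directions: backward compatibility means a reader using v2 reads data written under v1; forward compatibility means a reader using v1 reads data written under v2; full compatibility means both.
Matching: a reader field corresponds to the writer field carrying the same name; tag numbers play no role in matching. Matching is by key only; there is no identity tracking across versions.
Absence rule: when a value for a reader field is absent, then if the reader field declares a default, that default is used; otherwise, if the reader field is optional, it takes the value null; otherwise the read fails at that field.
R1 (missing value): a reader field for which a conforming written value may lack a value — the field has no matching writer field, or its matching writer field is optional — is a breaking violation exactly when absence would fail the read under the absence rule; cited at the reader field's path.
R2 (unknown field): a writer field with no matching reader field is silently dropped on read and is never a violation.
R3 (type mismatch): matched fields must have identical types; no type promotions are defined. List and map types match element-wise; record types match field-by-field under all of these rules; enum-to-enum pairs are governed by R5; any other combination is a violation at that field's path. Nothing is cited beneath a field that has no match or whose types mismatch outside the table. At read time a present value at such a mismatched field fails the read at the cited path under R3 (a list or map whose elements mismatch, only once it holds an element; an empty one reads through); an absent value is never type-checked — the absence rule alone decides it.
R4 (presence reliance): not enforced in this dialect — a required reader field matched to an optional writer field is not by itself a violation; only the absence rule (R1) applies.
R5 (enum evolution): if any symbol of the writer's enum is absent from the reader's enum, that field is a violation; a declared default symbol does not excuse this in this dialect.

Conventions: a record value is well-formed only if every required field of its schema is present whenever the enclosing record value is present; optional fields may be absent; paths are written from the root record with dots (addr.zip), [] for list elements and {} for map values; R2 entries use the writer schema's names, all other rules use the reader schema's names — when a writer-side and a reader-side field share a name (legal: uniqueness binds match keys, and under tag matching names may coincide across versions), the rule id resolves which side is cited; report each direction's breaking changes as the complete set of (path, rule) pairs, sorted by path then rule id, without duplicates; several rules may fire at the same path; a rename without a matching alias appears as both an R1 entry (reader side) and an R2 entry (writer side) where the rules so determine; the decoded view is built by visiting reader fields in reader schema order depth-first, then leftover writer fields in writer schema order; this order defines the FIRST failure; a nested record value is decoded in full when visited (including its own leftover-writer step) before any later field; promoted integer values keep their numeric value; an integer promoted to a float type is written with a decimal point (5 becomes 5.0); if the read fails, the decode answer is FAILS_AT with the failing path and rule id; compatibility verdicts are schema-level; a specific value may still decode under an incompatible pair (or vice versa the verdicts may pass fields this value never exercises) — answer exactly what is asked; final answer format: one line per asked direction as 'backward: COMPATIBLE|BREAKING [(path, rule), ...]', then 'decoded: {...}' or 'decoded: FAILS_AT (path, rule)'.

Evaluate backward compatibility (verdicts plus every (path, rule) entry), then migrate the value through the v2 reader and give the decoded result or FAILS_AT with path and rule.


backward: COMPATIBLE []; decoded: {"channel": "MID", "balance": 0.0, "attrs": {"ref": 0.0}, "email": "kappa"}

in Account below, arrows point writer -> reader
backward on Account — v2 reading data written by v1:
  Kind -> Kind, writer optional: channel aligns to channel
  balance: no writer match
  map<string, float64> -> map<string, float64>, writer optional: attrs aligns to attrs
  string -> string, writer required: email aligns to email
  leftover writer field: signature
  => no violations; backward on Account: COMPATIBLE
decode walk for Account under reader schema v2:
  channel := "MID"
  balance := 0.0 (absent -> default)
  attrs := {"ref": 0.0}
  email := "kappa"
  writer signature: unknown -> dropped
  => decoded: {"channel": "MID", "balance": 0.0, "attrs": {"ref": 0.0}, "email": "kappa"}
remaining Account differences; none change what is asked:
  field email in record Account: required changed to optional -> matters only for Account's forward compatibility — outside the asked direction


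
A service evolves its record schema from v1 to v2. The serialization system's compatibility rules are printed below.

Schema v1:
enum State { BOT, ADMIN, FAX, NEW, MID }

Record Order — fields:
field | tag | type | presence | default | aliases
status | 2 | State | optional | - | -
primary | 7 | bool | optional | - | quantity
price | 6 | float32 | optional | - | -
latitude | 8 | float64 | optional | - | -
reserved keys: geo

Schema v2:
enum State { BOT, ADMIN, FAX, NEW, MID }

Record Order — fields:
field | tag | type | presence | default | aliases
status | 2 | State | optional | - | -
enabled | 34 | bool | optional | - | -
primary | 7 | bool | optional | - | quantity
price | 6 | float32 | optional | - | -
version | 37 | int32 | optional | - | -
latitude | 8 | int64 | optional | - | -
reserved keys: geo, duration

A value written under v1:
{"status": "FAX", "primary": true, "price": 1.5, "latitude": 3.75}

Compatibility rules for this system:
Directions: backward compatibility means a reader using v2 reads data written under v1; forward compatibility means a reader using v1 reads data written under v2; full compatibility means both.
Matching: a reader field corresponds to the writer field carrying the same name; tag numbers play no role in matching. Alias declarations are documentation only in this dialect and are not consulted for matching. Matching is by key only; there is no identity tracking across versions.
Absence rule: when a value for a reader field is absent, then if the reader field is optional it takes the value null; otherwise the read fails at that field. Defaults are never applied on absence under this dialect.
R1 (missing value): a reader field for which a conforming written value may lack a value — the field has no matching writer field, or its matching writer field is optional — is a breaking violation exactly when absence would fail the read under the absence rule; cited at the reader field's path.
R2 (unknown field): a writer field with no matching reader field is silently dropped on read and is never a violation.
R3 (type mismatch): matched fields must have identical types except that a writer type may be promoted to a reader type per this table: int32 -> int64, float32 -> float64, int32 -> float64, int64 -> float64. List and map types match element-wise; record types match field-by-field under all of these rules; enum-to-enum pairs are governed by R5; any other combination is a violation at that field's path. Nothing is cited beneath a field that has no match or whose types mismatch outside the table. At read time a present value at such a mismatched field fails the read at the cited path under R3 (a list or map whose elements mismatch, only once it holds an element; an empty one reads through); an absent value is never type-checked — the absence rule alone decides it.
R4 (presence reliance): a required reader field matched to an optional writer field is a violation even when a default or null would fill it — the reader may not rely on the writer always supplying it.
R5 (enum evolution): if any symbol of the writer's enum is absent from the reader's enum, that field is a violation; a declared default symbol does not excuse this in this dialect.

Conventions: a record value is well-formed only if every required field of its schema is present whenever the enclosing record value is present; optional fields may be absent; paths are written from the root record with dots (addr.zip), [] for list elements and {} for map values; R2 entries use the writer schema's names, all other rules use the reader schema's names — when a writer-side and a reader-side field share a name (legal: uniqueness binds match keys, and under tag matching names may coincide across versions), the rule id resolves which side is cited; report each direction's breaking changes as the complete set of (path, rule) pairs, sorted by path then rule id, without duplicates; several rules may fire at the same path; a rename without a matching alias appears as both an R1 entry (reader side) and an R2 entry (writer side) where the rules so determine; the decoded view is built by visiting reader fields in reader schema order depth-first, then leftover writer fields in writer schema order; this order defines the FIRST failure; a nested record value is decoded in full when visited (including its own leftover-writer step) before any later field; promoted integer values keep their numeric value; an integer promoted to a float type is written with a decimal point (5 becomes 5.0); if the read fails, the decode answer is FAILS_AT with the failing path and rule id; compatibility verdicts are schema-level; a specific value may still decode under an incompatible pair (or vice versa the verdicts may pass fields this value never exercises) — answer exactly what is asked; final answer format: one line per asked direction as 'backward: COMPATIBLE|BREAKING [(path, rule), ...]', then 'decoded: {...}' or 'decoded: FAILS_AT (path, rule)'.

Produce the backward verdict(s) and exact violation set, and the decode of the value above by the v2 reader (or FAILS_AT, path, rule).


the writer's type comes first in each Order pair
checking backward for Order: reader v2 against writer v1:
  status: State -> State, writer optional; from status
  no writer field matches reader enabled
  primary: bool -> bool, writer optional; from primary
  price: float32 -> float32, writer optional; from price
  no writer field matches reader version
  latitude: float64 -> int64, writer optional; from latitude
  rule R3 violated at latitude
  => 1 violation(s): backward is BREAKING for Order
migrating the Order value to v2:
  status := "FAX"
  enabled := null (not supplied -> null)
  primary := true
  price := 1.5
  version := null (not supplied -> null)
  read fails at latitude under R3
  => FAILS_AT (latitude, R3)
remaining Order differences; none change what is asked:
  added field version to record Order: optional int32, tag 37 (in v2 it sits immediately before latitude) -> triggers nothing under Order's printed rules — same verdict
  added field enabled to record Order: optional bool, tag 34 (in v2 it sits immediately before primary) -> triggers nothing under Order's printed rules — same verdict

backward: BREAKING [(latitude, R3)]; decoded: FAILS_AT (latitude, R3)


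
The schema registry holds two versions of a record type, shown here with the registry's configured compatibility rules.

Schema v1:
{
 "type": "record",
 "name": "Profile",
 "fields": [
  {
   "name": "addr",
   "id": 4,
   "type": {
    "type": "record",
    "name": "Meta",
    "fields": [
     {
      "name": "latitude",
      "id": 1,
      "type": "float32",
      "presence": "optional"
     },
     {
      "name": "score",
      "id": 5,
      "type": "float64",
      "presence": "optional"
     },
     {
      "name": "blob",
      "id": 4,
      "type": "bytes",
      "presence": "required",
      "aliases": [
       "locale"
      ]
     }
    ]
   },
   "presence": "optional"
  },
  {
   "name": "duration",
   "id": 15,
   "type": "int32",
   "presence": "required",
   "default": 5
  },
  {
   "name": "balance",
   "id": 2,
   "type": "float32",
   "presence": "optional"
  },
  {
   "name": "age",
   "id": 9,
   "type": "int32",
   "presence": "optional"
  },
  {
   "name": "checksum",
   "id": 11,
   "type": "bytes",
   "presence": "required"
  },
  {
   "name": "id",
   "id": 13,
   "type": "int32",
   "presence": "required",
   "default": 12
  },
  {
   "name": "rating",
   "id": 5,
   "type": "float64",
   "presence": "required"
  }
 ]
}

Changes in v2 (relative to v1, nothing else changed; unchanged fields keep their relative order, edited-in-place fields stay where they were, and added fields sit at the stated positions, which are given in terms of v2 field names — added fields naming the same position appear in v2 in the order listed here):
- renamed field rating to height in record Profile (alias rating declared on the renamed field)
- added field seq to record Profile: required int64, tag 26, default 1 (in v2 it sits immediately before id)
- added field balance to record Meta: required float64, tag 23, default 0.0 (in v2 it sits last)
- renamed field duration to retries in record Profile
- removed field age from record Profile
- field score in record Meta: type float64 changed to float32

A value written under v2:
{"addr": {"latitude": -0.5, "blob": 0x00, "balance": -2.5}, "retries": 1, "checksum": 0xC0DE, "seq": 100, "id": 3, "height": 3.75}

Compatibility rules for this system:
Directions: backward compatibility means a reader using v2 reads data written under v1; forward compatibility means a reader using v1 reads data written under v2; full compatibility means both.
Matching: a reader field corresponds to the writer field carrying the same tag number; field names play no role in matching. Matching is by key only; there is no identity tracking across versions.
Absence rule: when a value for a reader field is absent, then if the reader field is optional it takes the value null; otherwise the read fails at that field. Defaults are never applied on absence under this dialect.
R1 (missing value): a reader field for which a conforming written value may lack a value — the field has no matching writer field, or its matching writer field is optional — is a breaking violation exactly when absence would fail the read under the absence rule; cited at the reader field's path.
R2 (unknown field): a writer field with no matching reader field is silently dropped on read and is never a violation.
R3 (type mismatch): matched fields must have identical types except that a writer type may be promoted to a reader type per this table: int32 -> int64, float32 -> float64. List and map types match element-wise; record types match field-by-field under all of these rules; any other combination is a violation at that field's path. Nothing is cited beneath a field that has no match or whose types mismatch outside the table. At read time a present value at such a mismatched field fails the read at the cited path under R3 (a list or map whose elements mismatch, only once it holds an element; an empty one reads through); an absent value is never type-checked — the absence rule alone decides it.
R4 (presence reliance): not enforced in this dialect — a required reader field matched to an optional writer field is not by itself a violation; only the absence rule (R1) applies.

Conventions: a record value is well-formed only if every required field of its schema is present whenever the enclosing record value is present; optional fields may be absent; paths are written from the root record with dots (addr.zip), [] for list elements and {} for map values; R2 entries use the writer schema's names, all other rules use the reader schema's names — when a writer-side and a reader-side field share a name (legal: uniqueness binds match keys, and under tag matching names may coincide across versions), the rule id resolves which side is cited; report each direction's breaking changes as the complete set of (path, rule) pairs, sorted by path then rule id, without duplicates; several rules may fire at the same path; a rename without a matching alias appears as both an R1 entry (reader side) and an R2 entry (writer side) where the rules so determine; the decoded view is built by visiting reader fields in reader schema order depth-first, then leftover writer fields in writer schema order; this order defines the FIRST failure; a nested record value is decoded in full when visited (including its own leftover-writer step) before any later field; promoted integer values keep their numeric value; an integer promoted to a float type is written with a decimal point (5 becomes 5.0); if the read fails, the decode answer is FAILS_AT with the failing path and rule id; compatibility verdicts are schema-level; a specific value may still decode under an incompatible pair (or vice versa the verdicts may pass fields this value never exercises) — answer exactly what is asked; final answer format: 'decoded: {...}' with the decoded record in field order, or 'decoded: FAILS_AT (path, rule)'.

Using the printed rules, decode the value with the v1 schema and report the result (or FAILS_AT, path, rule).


each type pair in Profile: writer, then reader
decode walk for Profile under reader schema v1:
  addr.latitude := -0.5
  addr.score := null (absent, optional -> null)
  addr.blob := 0x00
  writer addr.balance: unknown -> dropped
  duration := 1 (from writer retries)
  balance := null (absent, optional -> null)
  age := null (absent, optional -> null)
  checksum := 0xC0DE
  id := 3
  rating := 3.75 (from writer height)
  writer seq: unknown -> dropped
  => decoded: {"addr": {"latitude": -0.5, "score": null, "blob": 0x00}, "duration": 1, "balance": null, "age": null, "checksum": 0xC0DE, "id": 3, "rating": 3.75}
diffs on Profile not affecting the asked answer:
  renamed field rating to height in record Profile (alias rating declared on the renamed field) -> fires no rule on Profile under this dialect and leaves the result unchanged
  added field seq to record Profile: required int64, tag 26, default 1 (in v2 it sits immediately before id) -> affects the rule determinations only; this particular Profile value decodes identically
  added field balance to record Meta: required float64, tag 23, default 0.0 (in v2 it sits last) -> affects the rule determinations only; this particular Profile value decodes identically
  renamed field duration to retries in record Profile -> fires no rule on Profile under this dialect and leaves the result unchanged
  removed field age from record Profile -> fires no rule on Profile under this dialect and leaves the result unchanged
  field score in record Meta: type float64 changed to float32 -> affects the rule determinations only; this particular Profile value decodes identically

decoded: {"addr": {"latitude": -0.5, "score": null, "blob": 0x00}, "duration": 1, "balance": null, "age": null, "checksum": 0xC0DE, "id": 3, "rating": 3.75}


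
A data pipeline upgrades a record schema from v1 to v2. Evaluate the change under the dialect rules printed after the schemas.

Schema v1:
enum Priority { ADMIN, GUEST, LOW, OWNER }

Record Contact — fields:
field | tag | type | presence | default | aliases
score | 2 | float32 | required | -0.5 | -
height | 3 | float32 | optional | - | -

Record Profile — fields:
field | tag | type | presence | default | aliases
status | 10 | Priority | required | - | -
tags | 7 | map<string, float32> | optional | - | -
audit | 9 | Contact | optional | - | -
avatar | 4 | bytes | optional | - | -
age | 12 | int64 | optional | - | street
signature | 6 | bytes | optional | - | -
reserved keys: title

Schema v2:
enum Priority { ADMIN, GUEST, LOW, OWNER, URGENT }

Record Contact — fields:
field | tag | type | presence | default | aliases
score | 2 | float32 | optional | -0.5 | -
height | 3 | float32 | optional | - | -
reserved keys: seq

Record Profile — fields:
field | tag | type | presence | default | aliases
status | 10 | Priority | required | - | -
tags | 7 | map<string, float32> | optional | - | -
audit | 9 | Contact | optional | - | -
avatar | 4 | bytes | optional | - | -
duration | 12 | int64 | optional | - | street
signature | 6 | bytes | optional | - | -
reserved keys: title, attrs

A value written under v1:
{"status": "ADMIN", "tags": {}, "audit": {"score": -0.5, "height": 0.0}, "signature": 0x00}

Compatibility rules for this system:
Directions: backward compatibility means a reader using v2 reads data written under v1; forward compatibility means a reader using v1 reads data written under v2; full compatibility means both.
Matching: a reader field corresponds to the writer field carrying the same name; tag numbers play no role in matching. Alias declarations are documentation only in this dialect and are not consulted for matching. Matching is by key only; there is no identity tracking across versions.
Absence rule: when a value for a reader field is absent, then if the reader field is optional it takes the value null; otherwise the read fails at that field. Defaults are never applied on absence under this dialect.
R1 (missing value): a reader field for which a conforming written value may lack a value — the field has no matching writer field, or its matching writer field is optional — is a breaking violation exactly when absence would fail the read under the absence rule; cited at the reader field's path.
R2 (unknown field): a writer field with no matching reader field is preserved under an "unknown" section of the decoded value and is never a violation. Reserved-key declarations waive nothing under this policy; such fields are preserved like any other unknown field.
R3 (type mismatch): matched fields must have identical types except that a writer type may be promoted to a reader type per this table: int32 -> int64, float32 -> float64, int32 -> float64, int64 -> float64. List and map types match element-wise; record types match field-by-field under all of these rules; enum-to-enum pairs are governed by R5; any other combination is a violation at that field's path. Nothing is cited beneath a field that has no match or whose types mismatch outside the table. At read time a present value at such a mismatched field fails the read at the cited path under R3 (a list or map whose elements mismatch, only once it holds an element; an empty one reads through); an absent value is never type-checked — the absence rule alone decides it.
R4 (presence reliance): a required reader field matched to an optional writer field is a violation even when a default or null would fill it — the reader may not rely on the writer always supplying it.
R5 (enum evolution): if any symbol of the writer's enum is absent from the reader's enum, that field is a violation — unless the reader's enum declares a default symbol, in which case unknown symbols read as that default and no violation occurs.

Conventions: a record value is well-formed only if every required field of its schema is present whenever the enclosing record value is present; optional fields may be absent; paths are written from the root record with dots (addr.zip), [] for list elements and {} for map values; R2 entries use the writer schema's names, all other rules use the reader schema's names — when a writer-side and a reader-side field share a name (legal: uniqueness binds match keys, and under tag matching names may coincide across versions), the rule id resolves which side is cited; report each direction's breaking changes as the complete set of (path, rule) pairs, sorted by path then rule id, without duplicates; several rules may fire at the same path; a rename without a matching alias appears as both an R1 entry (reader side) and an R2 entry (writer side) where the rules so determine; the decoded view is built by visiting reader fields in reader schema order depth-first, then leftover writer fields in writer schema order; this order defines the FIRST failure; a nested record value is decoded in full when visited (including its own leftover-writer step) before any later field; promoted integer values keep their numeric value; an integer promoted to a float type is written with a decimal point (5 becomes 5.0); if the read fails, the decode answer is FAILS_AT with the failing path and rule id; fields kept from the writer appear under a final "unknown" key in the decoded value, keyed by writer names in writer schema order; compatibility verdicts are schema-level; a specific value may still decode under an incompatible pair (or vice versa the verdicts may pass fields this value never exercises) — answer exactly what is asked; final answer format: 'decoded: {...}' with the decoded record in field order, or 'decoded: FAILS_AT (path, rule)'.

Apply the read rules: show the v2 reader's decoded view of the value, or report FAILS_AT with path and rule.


the writer's type comes first in each Profile pair
migrating the Profile value to v2:
  status := "ADMIN"
  tags := {}
  audit.score := -0.5
  audit.height := 0.0
  avatar := null (absent, optional -> null)
  duration := null (absent, optional -> null)
  signature := 0x00
  => decoded: {"status": "ADMIN", "tags": {}, "audit": {"score": -0.5, "height": 0.0}, "avatar": null, "duration": null, "signature": 0x00}
diffs on Profile not affecting the asked answer:
  field score in record Contact: required changed to optional -> changes Profile's schema-level verdicts only — the decode of this value is the same
  enum Priority (field status in record Profile): symbol URGENT added -> changes Profile's schema-level verdicts only — the decode of this value is the same

decoded: {"status": "ADMIN", "tags": {}, "audit": {"score": -0.5, "height": 0.0}, "avatar": null, "duration": null, "signature": 0x00}


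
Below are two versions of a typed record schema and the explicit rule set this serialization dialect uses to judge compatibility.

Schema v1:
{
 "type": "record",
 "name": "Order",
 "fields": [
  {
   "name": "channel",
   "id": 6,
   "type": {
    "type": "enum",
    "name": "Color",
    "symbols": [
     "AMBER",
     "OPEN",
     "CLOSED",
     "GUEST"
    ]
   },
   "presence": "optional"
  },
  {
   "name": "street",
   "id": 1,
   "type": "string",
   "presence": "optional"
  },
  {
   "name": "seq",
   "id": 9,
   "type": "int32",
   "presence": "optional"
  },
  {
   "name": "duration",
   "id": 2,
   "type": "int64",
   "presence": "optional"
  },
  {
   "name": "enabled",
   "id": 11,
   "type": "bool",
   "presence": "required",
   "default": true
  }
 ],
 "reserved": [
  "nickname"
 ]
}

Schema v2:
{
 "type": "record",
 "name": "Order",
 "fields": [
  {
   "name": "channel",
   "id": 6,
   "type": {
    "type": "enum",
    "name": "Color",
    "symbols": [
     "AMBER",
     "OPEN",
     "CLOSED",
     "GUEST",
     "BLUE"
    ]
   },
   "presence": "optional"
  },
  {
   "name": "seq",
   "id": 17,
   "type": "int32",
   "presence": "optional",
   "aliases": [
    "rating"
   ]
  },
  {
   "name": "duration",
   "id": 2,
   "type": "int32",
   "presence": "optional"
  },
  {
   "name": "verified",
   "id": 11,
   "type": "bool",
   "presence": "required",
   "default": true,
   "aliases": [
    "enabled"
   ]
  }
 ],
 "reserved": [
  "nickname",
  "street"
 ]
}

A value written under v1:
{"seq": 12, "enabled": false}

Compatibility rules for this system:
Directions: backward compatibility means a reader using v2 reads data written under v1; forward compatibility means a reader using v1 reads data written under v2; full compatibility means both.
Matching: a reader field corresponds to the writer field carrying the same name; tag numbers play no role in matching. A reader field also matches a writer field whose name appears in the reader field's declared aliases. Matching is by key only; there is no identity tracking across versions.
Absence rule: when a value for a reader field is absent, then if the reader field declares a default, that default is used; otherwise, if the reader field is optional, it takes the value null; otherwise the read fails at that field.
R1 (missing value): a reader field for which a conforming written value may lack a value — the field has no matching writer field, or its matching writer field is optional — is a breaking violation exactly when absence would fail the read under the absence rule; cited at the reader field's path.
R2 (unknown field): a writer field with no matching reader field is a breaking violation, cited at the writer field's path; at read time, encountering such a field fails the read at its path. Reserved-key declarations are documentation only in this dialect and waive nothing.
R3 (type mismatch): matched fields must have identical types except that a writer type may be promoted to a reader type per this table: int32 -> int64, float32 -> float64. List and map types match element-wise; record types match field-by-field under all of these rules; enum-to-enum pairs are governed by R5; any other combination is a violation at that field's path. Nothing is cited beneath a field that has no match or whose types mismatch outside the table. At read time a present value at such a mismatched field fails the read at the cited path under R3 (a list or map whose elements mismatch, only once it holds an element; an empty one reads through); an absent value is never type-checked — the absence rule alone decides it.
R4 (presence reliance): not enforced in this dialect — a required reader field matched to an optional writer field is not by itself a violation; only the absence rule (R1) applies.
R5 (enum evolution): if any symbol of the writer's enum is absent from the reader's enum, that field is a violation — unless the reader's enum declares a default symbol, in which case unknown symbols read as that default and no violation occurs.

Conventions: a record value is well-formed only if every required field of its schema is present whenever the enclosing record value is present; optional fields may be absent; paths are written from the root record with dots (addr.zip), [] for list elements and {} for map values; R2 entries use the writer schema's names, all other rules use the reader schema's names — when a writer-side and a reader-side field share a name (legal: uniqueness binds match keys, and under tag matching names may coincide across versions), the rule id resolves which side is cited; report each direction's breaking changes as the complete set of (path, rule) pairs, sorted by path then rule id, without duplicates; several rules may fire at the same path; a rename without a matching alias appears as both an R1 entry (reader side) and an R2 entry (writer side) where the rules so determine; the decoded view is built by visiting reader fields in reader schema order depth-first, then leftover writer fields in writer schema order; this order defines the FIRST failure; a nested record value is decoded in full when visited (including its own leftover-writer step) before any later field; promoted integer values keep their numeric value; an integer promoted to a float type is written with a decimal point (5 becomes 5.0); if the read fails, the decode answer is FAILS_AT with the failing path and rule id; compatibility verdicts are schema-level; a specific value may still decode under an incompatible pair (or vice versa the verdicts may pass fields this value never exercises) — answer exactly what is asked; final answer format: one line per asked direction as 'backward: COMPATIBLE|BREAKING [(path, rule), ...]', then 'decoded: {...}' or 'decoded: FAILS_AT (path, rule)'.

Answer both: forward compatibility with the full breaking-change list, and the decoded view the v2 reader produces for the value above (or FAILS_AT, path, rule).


the writer's type comes first in each Order pair
checking forward for Order: reader v1 against writer v2:
  channel <- channel (Color -> Color, writer optional)
  no writer field matches reader street
  seq <- seq (int32 -> int32, writer optional)
  duration <- duration (int32 -> int64, writer optional)
  no writer field matches reader enabled
  verified (writer side), unknown to reader
  R5 fires at channel
  R2 fires at verified
  => forward: BREAKING (2)
migrating the Order value to v2:
  channel := null (not supplied -> null)
  seq := 12
  duration := null (not supplied -> null)
  verified := false (from writer enabled)
  => decoded: {"channel": null, "seq": 12, "duration": null, "verified": false}
ruling out the remaining Order differences:
  field duration in record Order: type int64 changed to int32 -> affects backward compatibility only, which is not asked
  field seq in record Order: tag 9 changed to 17 -> triggers nothing under Order's printed rules — same verdict

forward: BREAKING [(channel, R5), (verified, R2)]; decoded: {"channel": null, "seq": 12, "duration": null, "verified": false}


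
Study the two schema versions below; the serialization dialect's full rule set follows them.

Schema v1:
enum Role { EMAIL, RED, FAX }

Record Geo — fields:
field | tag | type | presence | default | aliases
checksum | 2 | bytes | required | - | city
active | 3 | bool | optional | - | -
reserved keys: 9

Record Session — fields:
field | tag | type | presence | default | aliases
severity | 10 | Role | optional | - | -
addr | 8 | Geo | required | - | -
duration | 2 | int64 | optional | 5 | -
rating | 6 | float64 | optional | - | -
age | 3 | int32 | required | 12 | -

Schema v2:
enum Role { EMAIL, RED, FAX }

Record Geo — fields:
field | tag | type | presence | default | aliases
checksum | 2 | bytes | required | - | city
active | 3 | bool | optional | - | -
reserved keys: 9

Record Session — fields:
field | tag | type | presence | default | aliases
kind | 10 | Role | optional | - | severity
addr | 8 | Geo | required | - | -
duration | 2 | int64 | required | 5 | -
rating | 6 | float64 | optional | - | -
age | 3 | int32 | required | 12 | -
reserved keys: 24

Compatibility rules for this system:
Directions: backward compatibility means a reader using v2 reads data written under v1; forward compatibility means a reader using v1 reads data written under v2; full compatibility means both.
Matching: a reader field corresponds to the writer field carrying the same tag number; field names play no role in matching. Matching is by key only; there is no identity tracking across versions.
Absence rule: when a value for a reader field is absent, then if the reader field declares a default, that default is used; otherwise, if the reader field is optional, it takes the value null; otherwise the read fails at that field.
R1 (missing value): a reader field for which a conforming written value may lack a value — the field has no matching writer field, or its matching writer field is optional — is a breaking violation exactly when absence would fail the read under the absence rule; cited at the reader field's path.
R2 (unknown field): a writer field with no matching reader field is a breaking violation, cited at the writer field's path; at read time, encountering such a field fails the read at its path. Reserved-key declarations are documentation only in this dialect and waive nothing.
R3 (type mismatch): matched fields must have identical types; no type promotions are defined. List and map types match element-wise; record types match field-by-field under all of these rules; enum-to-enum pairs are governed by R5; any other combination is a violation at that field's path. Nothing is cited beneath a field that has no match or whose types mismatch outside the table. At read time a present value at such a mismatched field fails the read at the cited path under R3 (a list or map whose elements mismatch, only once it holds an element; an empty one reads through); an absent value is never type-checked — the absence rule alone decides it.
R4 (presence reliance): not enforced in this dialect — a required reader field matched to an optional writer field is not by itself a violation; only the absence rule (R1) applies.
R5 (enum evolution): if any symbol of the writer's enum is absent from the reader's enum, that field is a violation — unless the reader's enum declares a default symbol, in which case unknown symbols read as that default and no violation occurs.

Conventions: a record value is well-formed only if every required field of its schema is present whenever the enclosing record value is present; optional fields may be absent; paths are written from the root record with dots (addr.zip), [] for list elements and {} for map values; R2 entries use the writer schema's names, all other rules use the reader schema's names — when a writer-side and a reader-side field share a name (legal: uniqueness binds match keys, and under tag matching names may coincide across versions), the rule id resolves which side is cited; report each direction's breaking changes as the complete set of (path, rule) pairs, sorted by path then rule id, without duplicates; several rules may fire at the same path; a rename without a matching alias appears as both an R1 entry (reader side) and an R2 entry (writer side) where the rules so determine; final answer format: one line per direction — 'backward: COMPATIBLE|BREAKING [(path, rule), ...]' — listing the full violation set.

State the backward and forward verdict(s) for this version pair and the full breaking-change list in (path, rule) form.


arrows below run writer -> reader for Session
backward for Session (reader v2, writer v1):
  writer optional, Role -> Role: reader kind maps from writer severity
  writer required, Geo -> Geo: reader addr maps from writer addr
  writer optional, int64 -> int64: reader duration maps from writer duration
  writer optional, float64 -> float64: reader rating maps from writer rating
  writer required, int32 -> int32: reader age maps from writer age
  writer required, bytes -> bytes: reader addr.checksum maps from writer addr.checksum
  writer optional, bool -> bool: reader addr.active maps from writer addr.active
  => no violations; backward on Session: COMPATIBLE
forward for Session (reader v1, writer v2):
  writer optional, Role -> Role: reader severity maps from writer kind
  writer required, Geo -> Geo: reader addr maps from writer addr
  writer required, int64 -> int64: reader duration maps from writer duration
  writer optional, float64 -> float64: reader rating maps from writer rating
  writer required, int32 -> int32: reader age maps from writer age
  writer required, bytes -> bytes: reader addr.checksum maps from writer addr.checksum
  writer optional, bool -> bool: reader addr.active maps from writer addr.active
  => no violations; forward on Session: COMPATIBLE

backward: COMPATIBLE []; forward: COMPATIBLE []


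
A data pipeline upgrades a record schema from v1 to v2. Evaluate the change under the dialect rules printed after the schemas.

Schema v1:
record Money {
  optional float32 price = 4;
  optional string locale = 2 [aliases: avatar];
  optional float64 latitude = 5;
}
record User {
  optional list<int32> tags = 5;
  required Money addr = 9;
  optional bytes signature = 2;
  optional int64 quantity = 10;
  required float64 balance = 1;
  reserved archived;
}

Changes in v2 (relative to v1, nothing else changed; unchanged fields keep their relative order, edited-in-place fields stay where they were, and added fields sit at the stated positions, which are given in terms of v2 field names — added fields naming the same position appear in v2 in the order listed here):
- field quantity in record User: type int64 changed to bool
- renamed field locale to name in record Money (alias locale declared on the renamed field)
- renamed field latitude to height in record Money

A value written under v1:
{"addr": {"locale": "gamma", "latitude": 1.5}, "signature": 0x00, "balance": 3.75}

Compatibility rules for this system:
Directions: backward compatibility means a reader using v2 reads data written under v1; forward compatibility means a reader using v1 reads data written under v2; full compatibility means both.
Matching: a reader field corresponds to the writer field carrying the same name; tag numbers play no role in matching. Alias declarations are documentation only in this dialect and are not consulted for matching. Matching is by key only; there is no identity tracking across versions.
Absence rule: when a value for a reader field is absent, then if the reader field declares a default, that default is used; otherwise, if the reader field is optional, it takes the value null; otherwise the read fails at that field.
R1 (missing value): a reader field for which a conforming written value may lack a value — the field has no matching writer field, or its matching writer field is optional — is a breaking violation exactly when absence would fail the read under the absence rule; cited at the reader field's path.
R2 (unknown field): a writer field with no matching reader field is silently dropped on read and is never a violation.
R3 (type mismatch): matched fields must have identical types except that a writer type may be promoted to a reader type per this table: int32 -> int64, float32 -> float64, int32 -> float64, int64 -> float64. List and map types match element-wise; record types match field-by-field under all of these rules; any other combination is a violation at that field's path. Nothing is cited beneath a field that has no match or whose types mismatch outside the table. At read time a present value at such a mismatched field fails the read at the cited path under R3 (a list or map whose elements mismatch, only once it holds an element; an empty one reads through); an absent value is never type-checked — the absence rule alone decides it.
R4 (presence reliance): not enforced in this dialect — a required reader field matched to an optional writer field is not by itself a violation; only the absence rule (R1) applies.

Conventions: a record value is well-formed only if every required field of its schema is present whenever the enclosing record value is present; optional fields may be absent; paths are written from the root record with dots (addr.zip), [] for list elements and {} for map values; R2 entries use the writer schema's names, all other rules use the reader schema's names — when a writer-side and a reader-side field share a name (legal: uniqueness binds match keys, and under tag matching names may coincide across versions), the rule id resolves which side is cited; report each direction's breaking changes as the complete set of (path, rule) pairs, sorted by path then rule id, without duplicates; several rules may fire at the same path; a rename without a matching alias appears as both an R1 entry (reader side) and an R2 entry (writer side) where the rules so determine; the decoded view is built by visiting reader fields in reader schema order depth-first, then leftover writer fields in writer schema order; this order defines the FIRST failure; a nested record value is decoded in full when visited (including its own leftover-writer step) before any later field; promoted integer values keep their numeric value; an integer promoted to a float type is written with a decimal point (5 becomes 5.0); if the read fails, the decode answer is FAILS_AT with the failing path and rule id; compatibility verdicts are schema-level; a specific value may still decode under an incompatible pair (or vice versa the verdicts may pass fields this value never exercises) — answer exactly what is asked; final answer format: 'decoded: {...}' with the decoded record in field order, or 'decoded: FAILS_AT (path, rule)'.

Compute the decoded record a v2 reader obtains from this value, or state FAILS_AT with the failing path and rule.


decoded: {"tags": null, "addr": {"price": null, "name": null, "height": null}, "signature": 0x00, "quantity": null, "balance": 3.75}

arrows below run writer -> reader for User
migrating the User value to v2:
  tags := null (absent, optional -> null)
  addr.price := null (absent, optional -> null)
  addr.name := null (absent, optional -> null)
  addr.height := null (absent, optional -> null)
  writer addr.locale: unknown -> dropped
  writer addr.latitude: unknown -> dropped
  signature := 0x00
  quantity := null (absent, optional -> null)
  balance := 3.75
  => decoded: {"tags": null, "addr": {"price": null, "name": null, "height": null}, "signature": 0x00, "quantity": null, "balance": 3.75}
the other User changes do not affect what is asked:
  field quantity in record User: type int64 changed to bool -> changes User's schema-level verdicts only — the decode of this value is the same
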